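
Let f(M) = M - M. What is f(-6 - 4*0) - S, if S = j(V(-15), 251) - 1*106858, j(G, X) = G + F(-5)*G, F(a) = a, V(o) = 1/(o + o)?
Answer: 1602868/15 ≈ 1.0686e+5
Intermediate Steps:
V(o) = 1/(2*o)
f(M) = 0
j(G, X) = -4*G (j(G, X) = G - 5*G = -4*G)
S = -1602868/15 (S = -2/(-15) - 1*106858 = -2*(-1)/15 - 106858 = -4*(-1/30) - 106858 = 2/15 - 106858 = -1602868/15 ≈ -1.0686e+5)
f(-6 - 4*0) - S = 0 - 1*(-1602868/15) = 0 + 1602868/15 = 1602868/15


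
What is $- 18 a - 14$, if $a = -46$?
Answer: $814$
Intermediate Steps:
$- 18 a - 14 = \left(-18\right) \left(-46\right) - 14 = 828 - 14 = 814$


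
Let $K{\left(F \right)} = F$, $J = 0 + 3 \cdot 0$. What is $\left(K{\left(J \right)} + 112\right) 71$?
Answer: $7952$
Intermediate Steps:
$J = 0$ ($J = 0 + 0 = 0$)
$\left(K{\left(J \right)} + 112\right) 71 = \left(0 + 112\right) 71 = 112 \cdot 71 = 7952$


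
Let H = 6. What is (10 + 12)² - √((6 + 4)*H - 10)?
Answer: 484 - 5*√2 ≈ 476.93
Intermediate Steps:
(10 + 12)² - √((6 + 4)*H - 10) = (10 + 12)² - √((6 + 4)*6 - 10) = 22² - √(10*6 - 10) = 484 - √(60 - 10) = 484 - √50 = 484 - 5*√2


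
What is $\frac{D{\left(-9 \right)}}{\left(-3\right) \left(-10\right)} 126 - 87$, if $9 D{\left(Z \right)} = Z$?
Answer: $- \frac{456}{5} \approx -91.2$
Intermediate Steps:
$D{\left(Z \right)} = \frac{Z}{9}$
$\frac{D{\left(-9 \right)}}{\left(-3\right) \left(-10\right)} 126 - 87 = \frac{\frac{1}{9} \left(-9\right)}{\left(-3\right) \left(-10\right)} 126 - 87 = - \frac{1}{30} \cdot 126 - 87 = \left(-1\right) \frac{1}{30} \cdot 126 - 87 = \left(- \frac{1}{30}\right) 126 - 87 = - \frac{21}{5} - 87 = - \frac{456}{5}$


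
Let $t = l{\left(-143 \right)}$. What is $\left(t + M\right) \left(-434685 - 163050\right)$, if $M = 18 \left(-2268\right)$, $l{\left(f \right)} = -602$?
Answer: $24761770110$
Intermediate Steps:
$M = -40824$
$t = -602$
$\left(t + M\right) \left(-434685 - 163050\right) = \left(-602 - 40824\right) \left(-434685 - 163050\right) = \left(-41426\right) \left(-597735\right) = 24761770110$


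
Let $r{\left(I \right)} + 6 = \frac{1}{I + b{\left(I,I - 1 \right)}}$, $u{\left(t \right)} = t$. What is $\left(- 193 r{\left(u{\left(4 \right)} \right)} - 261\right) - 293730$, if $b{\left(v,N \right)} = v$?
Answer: $- \frac{2342857}{8} \approx -2.9286 \cdot 10^{5}$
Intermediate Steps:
$r{\left(I \right)} = -6 + \frac{1}{2 I}$ ($r{\left(I \right)} = -6 + \frac{1}{I + I} = -6 + \frac{1}{2 I}$)
$\left(- 193 r{\left(u{\left(4 \right)} \right)} - 261\right) - 293730 = \left(- 193 \left(-6 + \frac{1}{2 \cdot 4}\right) - 261\right) - 293730 = \left(- 193 \left(-6 + \frac{1}{2} \cdot \frac{1}{4}\right) - 261\right) - 293730 = \left(- 193 \left(-6 + \frac{1}{8}\right) - 261\right) - 293730 = \left(\left(-193\right) \left(- \frac{47}{8}\right) - 261\right) - 293730 = \left(\frac{9071}{8} - 261\right) - 293730 = \frac{6983}{8} - 293730 = - \frac{2342857}{8}$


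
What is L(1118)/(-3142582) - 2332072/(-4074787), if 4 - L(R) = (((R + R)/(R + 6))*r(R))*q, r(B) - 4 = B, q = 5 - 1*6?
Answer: 1028406073172805/1799151995344777 ≈ 0.57161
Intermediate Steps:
q = -1 (q = 5 - 6 = -1)
r(B) = 4 + B
L(R) = 4 + 2*R*(4 + R)/(6 + R) (L(R) = 4 - ((R + R)/(R + 6))*(4 + R)*(-1) = 4 - ((2*R)/(6 + R))*(4 + R)*(-1) = 4 - (2*R/(6 + R))*(4 + R)*(-1) = 4 - 2*R*(4 + R)/(6 + R)*(-1) = 4 - (-2)*R*(4 + R)/(6 + R) = 4 + 2*R*(4 + R)/(6 + R))
L(1118)/(-3142582) - 2332072/(-4074787) = (2*(12 + 1118² + 6*1118)/(6 + 1118))/(-3142582) - 2332072/(-4074787) = (2*(12 + 1249924 + 6708)/1124)*(-1/3142582) - 2332072*(-1/4074787) = (2*(1/1124)*1256644)*(-1/3142582) + 2332072/4074787 = (628322/281)*(-1/3142582) + 2332072/4074787 = -314161/441532771 + 2332072/4074787 = 1028406073172805/1799151995344777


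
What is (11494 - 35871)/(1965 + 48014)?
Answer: -24377/49979 ≈ -0.48774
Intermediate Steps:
(11494 - 35871)/(1965 + 48014) = -24377/49979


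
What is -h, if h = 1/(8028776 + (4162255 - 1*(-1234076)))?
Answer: -1/13425107 ≈ -7.4487e-8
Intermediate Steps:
h = 1/13425107 (h = 1/(8028776 + (4162255 + 1234076)) = 1/(8028776 + 5396331) = 1/13425107 ≈ 7.4487e-8)
-h = -1*1/13425107 = -1/13425107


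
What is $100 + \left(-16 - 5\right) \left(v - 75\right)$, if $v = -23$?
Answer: $2158$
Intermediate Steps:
$100 + \left(-16 - 5\right) \left(v - 75\right) = 100 + \left(-16 - 5\right) \left(-23 - 75\right) = 100 + \left(-16 - 5\right) \left(-98\right) = 100 - -2058 = 100 + 2058 = 2158$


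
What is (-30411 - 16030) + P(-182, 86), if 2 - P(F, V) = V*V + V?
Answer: -53921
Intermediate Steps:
P(F, V) = 2 - V - V² (P(F, V) = 2 - (V*V + V) = 2 - (V² + V) = 2 - (V + V²) = 2 + (-V - V²) = 2 - V - V²)
(-30411 - 16030) + P(-182, 86) = (-30411 - 16030) + (2 - 1*86 - 1*86²) = -46441 + (2 - 86 - 1*7396) = -46441 + (2 - 86 - 7396) = -46441 - 7480 = -53921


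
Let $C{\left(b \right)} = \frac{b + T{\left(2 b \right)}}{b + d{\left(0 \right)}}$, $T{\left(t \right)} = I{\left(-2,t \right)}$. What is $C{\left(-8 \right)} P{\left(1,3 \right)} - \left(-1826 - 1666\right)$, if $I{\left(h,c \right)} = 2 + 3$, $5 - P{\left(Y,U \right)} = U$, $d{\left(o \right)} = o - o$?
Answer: $\frac{13971}{4} \approx 3492.8$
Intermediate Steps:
$d{\left(o \right)} = 0$
$P{\left(Y,U \right)} = 5 - U$
$I{\left(h,c \right)} = 5$
$T{\left(t \right)} = 5$
$C{\left(b \right)} = \frac{5 + b}{b}$ ($C{\left(b \right)} = \frac{b + 5}{b + 0} = \frac{5 + b}{b}$)
$C{\left(-8 \right)} P{\left(1,3 \right)} - \left(-1826 - 1666\right) = \frac{5 - 8}{-8} \left(5 - 3\right) - \left(-1826 - 1666\right) = \left(- \frac{1}{8}\right) \left(-3\right) \left(5 - 3\right) - -3492 = \frac{3}{8} \cdot 2 + 3492 = \frac{3}{4} + 3492 = \frac{13971}{4}$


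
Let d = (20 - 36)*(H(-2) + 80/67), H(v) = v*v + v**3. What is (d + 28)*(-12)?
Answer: -58608/67 ≈ -874.75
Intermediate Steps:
H(v) = v**2 + v**3
d = 3008/67 (d = (20 - 36)*((-2)**2*(1 - 2) + 80/67) = -16*(4*(-1) + 80*(1/67)) = -16*(-4 + 80/67) = -16*(-188/67) = 3008/67 ≈ 44.896)
(d + 28)*(-12) = (3008/67 + 28)*(-12) = (4884/67)*(-12) = -58608/67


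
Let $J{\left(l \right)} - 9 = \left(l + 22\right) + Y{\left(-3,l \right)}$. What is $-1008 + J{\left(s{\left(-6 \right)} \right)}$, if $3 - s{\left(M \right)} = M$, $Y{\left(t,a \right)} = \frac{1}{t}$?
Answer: $- \frac{2905}{3} \approx -968.33$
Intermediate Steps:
$s{\left(M \right)} = 3 - M$
$J{\left(l \right)} = \frac{92}{3} + l$ ($J{\left(l \right)} = 9 + \left(\left(l + 22\right) + \frac{1}{-3}\right) = 9 + \left(\left(22 + l\right) - \frac{1}{3}\right) = 9 + \left(\frac{65}{3} + l\right) = \frac{92}{3} + l$)
$-1008 + J{\left(s{\left(-6 \right)} \right)} = -1008 + \left(\frac{92}{3} + \left(3 - -6\right)\right) = -1008 + \left(\frac{92}{3} + \left(3 + 6\right)\right) = -1008 + \left(\frac{92}{3} + 9\right) = -1008 + \frac{119}{3} = - \frac{2905}{3}$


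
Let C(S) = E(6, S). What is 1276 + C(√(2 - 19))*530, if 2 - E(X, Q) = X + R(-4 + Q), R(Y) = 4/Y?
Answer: -19372/33 + 2120*I*√17/33 ≈ -587.03 + 264.88*I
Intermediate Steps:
E(X, Q) = 2 - X - 4/(-4 + Q) (E(X, Q) = 2 - (X + 4/(-4 + Q)) = 2 + (-X - 4/(-4 + Q)) = 2 - X - 4/(-4 + Q))
C(S) = (12 - 4*S)/(-4 + S) (C(S) = (-4 + (-4 + S)*(2 - 1*6))/(-4 + S) = (-4 + (-4 + S)*(2 - 6))/(-4 + S) = (-4 + (-4 + S)*(-4))/(-4 + S) = (-4 + (16 - 4*S))/(-4 + S) = (12 - 4*S)/(-4 + S))
1276 + C(√(2 - 19))*530 = 1276 + (4*(3 - √(2 - 19))/(-4 + √(2 - 19)))*530 = 1276 + (4*(3 - √(-17))/(-4 + √(-17)))*530 = 1276 + (4*(3 - I*√17)/(-4 + I*√17))*530 = 1276 + 2120*(3 - I*√17)/(-4 + I*√17)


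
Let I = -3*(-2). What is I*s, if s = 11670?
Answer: 70020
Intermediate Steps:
I = 6
I*s = 6*11670 = 70020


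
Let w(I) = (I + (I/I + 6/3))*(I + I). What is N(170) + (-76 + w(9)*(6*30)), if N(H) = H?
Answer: 38974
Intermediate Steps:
w(I) = 2*I*(3 + I) (w(I) = (I + (1 + 6*(1/3)))*(2*I) = (I + (1 + 2))*(2*I) = (I + 3)*(2*I) = (3 + I)*(2*I) = 2*I*(3 + I))
N(170) + (-76 + w(9)*(6*30)) = 170 + (-76 + (2*9*(3 + 9))*(6*30)) = 170 + (-76 + (2*9*12)*180) = 170 + (-76 + 216*180) = 170 + (-76 + 38880) = 170 + 38804 = 38974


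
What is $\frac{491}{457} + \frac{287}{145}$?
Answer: $\frac{202354}{66265} \approx 3.0537$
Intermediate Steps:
$\frac{491}{457} + \frac{287}{145} = \frac{202354}{66265}$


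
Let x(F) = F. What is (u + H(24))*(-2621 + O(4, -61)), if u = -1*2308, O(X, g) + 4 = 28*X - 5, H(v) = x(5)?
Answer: 5798954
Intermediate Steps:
H(v) = 5
O(X, g) = -9 + 28*X (O(X, g) = -4 + (28*X - 5) = -4 + (-5 + 28*X) = -9 + 28*X)
u = -2308
(u + H(24))*(-2621 + O(4, -61)) = (-2308 + 5)*(-2621 + (-9 + 28*4)) = -2303*(-2621 + (-9 + 112)) = -2303*(-2621 + 103) = -2303*(-2518) = 5798954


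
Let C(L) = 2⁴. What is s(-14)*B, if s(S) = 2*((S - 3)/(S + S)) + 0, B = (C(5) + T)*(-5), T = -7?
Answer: -765/14 ≈ -54.643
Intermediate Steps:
C(L) = 16
B = -45 (B = (16 - 7)*(-5) = 9*(-5) = -45)
s(S) = (-3 + S)/S (s(S) = 2*((-3 + S)/((2*S))) + 0 = 2*((-3 + S)*(1/(2*S))) + 0 = 2*((-3 + S)/(2*S)) + 0 = (-3 + S)/S + 0 = (-3 + S)/S)
s(-14)*B = ((-3 - 14)/(-14))*(-45) = -1/14*(-17)*(-45) = (17/14)*(-45) = -765/14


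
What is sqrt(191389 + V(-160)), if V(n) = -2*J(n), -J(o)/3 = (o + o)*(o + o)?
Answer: sqrt(805789) ≈ 897.66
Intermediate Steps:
J(o) = -12*o**2 (J(o) = -3*(o + o)*(o + o) = -3*2*o*2*o = -12*o**2)
V(n) = 24*n**2 (V(n) = -(-24)*n**2 = 24*n**2)
sqrt(191389 + V(-160)) = sqrt(191389 + 24*(-160)**2) = sqrt(191389 + 24*25600) = sqrt(191389 + 614400) = sqrt(805789)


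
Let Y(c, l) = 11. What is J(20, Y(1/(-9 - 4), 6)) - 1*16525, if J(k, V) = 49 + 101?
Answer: -16375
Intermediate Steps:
J(k, V) = 150
J(20, Y(1/(-9 - 4), 6)) - 1*16525 = 150 - 1*16525 = 150 - 16525 = -16375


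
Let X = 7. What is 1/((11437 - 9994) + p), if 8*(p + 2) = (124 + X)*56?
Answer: 1/2358 ≈ 0.00042409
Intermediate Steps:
p = 915 (p = -2 + ((124 + 7)*56)/8 = -2 + (131*56)/8 = -2 + (1/8)*7336 = -2 + 917 = 915)
1/((11437 - 9994) + p) = 1/((11437 - 9994) + 915) = 1/(1443 + 915) = 1/2358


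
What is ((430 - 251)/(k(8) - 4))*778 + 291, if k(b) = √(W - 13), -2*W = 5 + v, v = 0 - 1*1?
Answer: (-138098*I + 291*√15)/(√15 + 4*I) ≈ -17678.0 - 17399.0*I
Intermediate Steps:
v = -1 (v = 0 - 1 = -1)
W = -2 (W = -(5 - 1)/2 = -½*4 = -2)
k(b) = I*√15 (k(b) = √(-2 - 13) = √(-15) = I*√15)
((430 - 251)/(k(8) - 4))*778 + 291 = ((430 - 251)/(I*√15 - 4))*778 + 291 = (179/(-4 + I*√15))*778 + 291 = 139262/(-4 + I*√15) + 291 = 291 + 139262/(-4 + I*√15)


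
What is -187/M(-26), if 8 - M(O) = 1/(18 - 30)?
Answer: -2244/97 ≈ -23.134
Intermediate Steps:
M(O) = 97/12 (M(O) = 8 - 1/(18 - 30) = 8 - 1/(-12) = 8 - 1*(-1/12) = 8 + 1/12 = 97/12)
-187/M(-26) = -187/97/12 = -187*12/97 = -2244/97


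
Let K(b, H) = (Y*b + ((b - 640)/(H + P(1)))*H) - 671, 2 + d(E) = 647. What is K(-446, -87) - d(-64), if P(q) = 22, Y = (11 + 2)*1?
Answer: -556892/65 ≈ -8567.6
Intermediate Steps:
d(E) = 645 (d(E) = -2 + 647 = 645)
Y = 13 (Y = 13*1 = 13)
K(b, H) = -671 + 13*b + H*(-640 + b)/(22 + H) (K(b, H) = (13*b + ((b - 640)/(H + 22))*H) - 671 = (13*b + ((-640 + b)/(22 + H))*H) - 671 = (13*b + H*(-640 + b)/(22 + H)) - 671 = -671 + 13*b + H*(-640 + b)/(22 + H))
K(-446, -87) - d(-64) = (-14762 - 1311*(-87) + 286*(-446) + 14*(-87)*(-446))/(22 - 87) - 1*645 = (-14762 + 114057 - 127556 + 543228)/(-65) - 645 = -1/65*514967 - 645 = -514967/65 - 645 = -556892/65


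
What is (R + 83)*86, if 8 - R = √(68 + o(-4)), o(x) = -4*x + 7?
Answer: 7826 - 86*√91 ≈ 7005.6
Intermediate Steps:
o(x) = 7 - 4*x
R = 8 - √91 (R = 8 - √(68 + (7 - 4*(-4))) = 8 - √(68 + (7 + 16)) = 8 - √(68 + 23) = 8 - √91 ≈ -1.5394)
(R + 83)*86 = ((8 - √91) + 83)*86 = (91 - √91)*86 = 7826 - 86*√91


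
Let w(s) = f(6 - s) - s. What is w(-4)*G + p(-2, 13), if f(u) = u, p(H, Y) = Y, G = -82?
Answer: -1135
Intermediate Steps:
w(s) = 6 - 2*s (w(s) = (6 - s) - s = 6 - 2*s)
w(-4)*G + p(-2, 13) = (6 - 2*(-4))*(-82) + 13 = (6 + 8)*(-82) + 13 = 14*(-82) + 13 = -1148 + 13 = -1135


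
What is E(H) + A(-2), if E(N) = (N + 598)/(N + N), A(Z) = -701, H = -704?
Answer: -493451/704 ≈ -700.92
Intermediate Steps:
E(N) = (598 + N)/(2*N) (E(N) = (598 + N)/((2*N)) = (598 + N)*(1/(2*N)) = (598 + N)/(2*N))
E(H) + A(-2) = (½)*(598 - 704)/(-704) - 701 = (½)*(-1/704)*(-106) - 701 = 53/704 - 701 = -493451/704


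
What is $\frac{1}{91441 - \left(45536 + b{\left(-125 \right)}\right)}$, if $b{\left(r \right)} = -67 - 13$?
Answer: $\frac{1}{45985} \approx 2.1746 \cdot 10^{-5}$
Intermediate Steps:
$b{\left(r \right)} = -80$ ($b{\left(r \right)} = -67 - 13 = -80$)
$\frac{1}{91441 - \left(45536 + b{\left(-125 \right)}\right)} = \frac{1}{91441 - 45456} = \frac{1}{45985}$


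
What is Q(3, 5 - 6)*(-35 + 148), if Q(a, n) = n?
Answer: -113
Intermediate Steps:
Q(3, 5 - 6)*(-35 + 148) = (5 - 6)*(-35 + 148) = -1*113 = -113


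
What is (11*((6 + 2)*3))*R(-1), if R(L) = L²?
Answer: 264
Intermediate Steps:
(11*((6 + 2)*3))*R(-1) = (11*((6 + 2)*3))*(-1)² = (11*(8*3))*1 = (11*24)*1 = 264*1 = 264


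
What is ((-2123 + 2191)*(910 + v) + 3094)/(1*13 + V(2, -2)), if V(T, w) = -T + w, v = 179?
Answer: 77146/9 ≈ 8571.8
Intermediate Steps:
V(T, w) = w - T
((-2123 + 2191)*(910 + v) + 3094)/(1*13 + V(2, -2)) = ((-2123 + 2191)*(910 + 179) + 3094)/(1*13 + (-2 - 1*2)) = (68*1089 + 3094)/(13 + (-2 - 2)) = (74052 + 3094)/(13 - 4) = 77146/9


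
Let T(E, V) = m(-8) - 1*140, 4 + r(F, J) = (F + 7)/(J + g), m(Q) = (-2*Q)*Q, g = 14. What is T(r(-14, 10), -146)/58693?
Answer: -268/58693 ≈ -0.0045661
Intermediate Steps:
m(Q) = -2*Q**2
r(F, J) = -4 + (7 + F)/(14 + J) (r(F, J) = -4 + (F + 7)/(J + 14) = -4 + (7 + F)/(14 + J))
T(E, V) = -268 (T(E, V) = -2*(-8)**2 - 1*140 = -2*64 - 140 = -128 - 140 = -268)
T(r(-14, 10), -146)/58693 = -268/58693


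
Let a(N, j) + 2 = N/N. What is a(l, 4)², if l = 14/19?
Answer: 1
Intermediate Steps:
l = 14/19 (l = 14*(1/19) = 14/19 ≈ 0.73684)
a(N, j) = -1 (a(N, j) = -2 + N/N = -2 + 1 = -1)
a(l, 4)² = (-1)² = 1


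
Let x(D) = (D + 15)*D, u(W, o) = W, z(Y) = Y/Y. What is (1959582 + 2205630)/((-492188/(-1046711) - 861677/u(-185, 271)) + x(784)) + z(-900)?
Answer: 309586739639369/40734057879229 ≈ 7.6002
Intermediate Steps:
z(Y) = 1
x(D) = D*(15 + D) (x(D) = (15 + D)*D = D*(15 + D))
(1959582 + 2205630)/((-492188/(-1046711) - 861677/u(-185, 271)) + x(784)) + z(-900) = (1959582 + 2205630)/((-492188/(-1046711) - 861677/(-185)) + 784*(15 + 784)) + 1 = 4165212/((-492188*(-1/1046711) - 861677*(-1/185)) + 784*799) + 1 = 4165212/((492188/1046711 + 861677/185) + 626416) + 1 = 4165212/(902017849127/193641535 + 626416) + 1 = 4165212/(122202173637687/193641535) + 1 = 4165212*(193641535/122202173637687) + 1 = 268852681760140/40734057879229 + 1 = 309586739639369/40734057879229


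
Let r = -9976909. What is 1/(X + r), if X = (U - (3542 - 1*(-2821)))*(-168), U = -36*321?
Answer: -1/6966517 ≈ -1.4354e-7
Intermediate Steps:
U = -11556
X = 3010392 (X = (-11556 - (3542 - 1*(-2821)))*(-168) = (-11556 - (3542 + 2821))*(-168) = (-11556 - 1*6363)*(-168) = (-11556 - 6363)*(-168) = -17919*(-168) = 3010392)
1/(X + r) = 1/(3010392 - 9976909) = 1/(-6966517) = -1/6966517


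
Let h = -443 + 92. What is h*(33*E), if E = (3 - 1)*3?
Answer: -69498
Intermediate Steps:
E = 6 (E = 2*3 = 6)
h = -351
h*(33*E) = -11583*6 = -351*198 = -69498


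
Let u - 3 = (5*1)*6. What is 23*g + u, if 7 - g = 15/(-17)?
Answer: 3643/17 ≈ 214.29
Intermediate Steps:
g = 134/17 (g = 7 - 15/(-17) = 7 - 15*(-1)/17 = 7 - 1*(-15/17) = 7 + 15/17 = 134/17 ≈ 7.8824)
u = 33 (u = 3 + (5*1)*6 = 3 + 5*6 = 3 + 30 = 33)
23*g + u = 23*(134/17) + 33 = 3082/17 + 33 = 3643/17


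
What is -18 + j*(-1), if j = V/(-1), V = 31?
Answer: 13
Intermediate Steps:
j = -31 (j = 31/(-1) = 31*(-1) = -31)
-18 + j*(-1) = -18 - 31*(-1) = -18 + 31 = 13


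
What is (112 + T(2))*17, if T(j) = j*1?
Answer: 1938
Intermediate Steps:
T(j) = j
(112 + T(2))*17 = (112 + 2)*17 = 114*17 = 1938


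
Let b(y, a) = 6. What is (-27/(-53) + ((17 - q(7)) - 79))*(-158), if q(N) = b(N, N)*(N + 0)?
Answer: 866630/53 ≈ 16352.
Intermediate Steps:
q(N) = 6*N (q(N) = 6*(N + 0) = 6*N)
(-27/(-53) + ((17 - q(7)) - 79))*(-158) = (-27/(-53) + ((17 - 6*7) - 79))*(-158) = (-27*(-1/53) + ((17 - 1*42) - 79))*(-158) = (27/53 + ((17 - 42) - 79))*(-158) = (27/53 + (-25 - 79))*(-158) = (27/53 - 104)*(-158) = -5485/53*(-158) = 866630/53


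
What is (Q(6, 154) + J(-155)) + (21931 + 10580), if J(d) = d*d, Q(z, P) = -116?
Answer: 56420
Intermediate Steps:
J(d) = d²
(Q(6, 154) + J(-155)) + (21931 + 10580) = (-116 + (-155)²) + (21931 + 10580) = (-116 + 24025) + 32511 = 23909 + 32511 = 56420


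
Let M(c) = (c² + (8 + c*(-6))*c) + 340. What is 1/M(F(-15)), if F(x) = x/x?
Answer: 1/343 ≈ 0.0029155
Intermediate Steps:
F(x) = 1
M(c) = 340 + c² + c*(8 - 6*c) (M(c) = (c² + (8 - 6*c)*c) + 340 = (c² + c*(8 - 6*c)) + 340 = 340 + c² + c*(8 - 6*c))
1/M(F(-15)) = 1/(340 - 5*1² + 8*1) = 1/(340 - 5*1 + 8) = 1/(340 - 5 + 8) = 1/343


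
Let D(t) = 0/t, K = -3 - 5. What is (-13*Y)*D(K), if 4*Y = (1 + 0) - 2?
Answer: 0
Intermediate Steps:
K = -8
D(t) = 0
Y = -1/4 (Y = ((1 + 0) - 2)/4 = (1 - 2)/4 = (1/4)*(-1) = -1/4 ≈ -0.25000)
(-13*Y)*D(K) = -13*(-1/4)*0 = (13/4)*0 = 0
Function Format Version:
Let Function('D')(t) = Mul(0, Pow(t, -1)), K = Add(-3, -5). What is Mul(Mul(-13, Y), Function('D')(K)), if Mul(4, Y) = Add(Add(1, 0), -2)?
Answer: 0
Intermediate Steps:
K = -8
Function('D')(t) = 0
Y = Rational(-1, 4) (Y = Mul(Rational(1, 4), Add(Add(1, 0), -2)) = Mul(Rational(1, 4), Add(1, -2)) = Mul(Rational(1, 4), -1) = Rational(-1, 4) ≈ -0.25000)
Mul(Mul(-13, Y), Function('D')(K)) = Mul(Mul(-13, Rational(-1, 4)), 0) = Mul(Rational(13, 4), 0) = 0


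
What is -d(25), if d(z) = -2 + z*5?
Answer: -123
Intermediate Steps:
d(z) = -2 + 5*z
-d(25) = -(-2 + 5*25) = -(-2 + 125) = -1*123 = -123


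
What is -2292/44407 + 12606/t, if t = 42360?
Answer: 77117587/313513420 ≈ 0.24598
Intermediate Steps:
-2292/44407 + 12606/t = -2292/44407 + 12606/42360 = -2292*1/44407 + 12606*(1/42360) = -2292/44407 + 2101/7060 = 77117587/313513420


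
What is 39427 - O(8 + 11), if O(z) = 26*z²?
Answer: 30041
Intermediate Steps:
39427 - O(8 + 11) = 39427 - 26*(8 + 11)² = 39427 - 26*19² = 39427 - 26*361 = 39427 - 1*9386 = 39427 - 9386 = 30041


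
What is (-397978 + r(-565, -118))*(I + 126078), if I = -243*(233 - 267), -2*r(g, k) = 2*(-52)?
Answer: -53457378840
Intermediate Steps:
r(g, k) = 52 (r(g, k) = -(-52) = -½*(-104) = 52)
I = 8262 (I = -243*(-34) = 8262)
(-397978 + r(-565, -118))*(I + 126078) = (-397978 + 52)*(8262 + 126078) = -397926*134340 = -53457378840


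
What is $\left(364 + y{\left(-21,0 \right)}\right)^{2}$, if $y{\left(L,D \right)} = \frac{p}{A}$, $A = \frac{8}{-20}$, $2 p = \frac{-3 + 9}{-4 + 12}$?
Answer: $\frac{33744481}{256} \approx 1.3181 \cdot 10^{5}$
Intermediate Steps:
$p = \frac{3}{8}$ ($p = \frac{\left(-3 + 9\right) \frac{1}{-4 + 12}}{2} = \frac{6 \cdot \frac{1}{8}}{2} = \frac{1}{2} \cdot \frac{3}{4} = \frac{3}{8} \approx 0.375$)
$A = - \frac{2}{5}$ ($A = 8 \left(- \frac{1}{20}\right) = - \frac{2}{5} \approx -0.4$)
$y{\left(L,D \right)} = - \frac{15}{16}$ ($y{\left(L,D \right)} = \frac{3}{8 \left(- \frac{2}{5}\right)} = \frac{3}{8} \left(- \frac{5}{2}\right) = - \frac{15}{16}$)
$\left(364 + y{\left(-21,0 \right)}\right)^{2} = \left(364 - \frac{15}{16}\right)^{2} = \left(\frac{5809}{16}\right)^{2} = \frac{33744481}{256}$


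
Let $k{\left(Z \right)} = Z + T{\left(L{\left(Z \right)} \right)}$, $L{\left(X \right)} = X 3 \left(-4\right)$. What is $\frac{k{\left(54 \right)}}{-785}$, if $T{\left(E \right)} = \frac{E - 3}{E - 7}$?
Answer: $- \frac{36021}{514175} \approx -0.070056$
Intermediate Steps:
$L{\left(X \right)} = - 12 X$ ($L{\left(X \right)} = 3 X \left(-4\right) = - 12 X$)
$T{\left(E \right)} = \frac{-3 + E}{-7 + E}$
$k{\left(Z \right)} = Z + \frac{-3 - 12 Z}{-7 - 12 Z}$
$\frac{k{\left(54 \right)}}{-785} = \frac{\frac{1}{7 + 12 \cdot 54} \left(3 + 12 \cdot 54^{2} + 19 \cdot 54\right)}{-785} = \frac{3 + 12 \cdot 2916 + 1026}{7 + 648} \left(- \frac{1}{785}\right) = \frac{3 + 34992 + 1026}{655} \left(- \frac{1}{785}\right) = \frac{1}{655} \cdot 36021 \left(- \frac{1}{785}\right) = \frac{36021}{655} \left(- \frac{1}{785}\right) = - \frac{36021}{514175}$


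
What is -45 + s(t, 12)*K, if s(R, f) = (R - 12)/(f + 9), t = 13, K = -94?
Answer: -1039/21 ≈ -49.476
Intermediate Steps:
s(R, f) = (-12 + R)/(9 + f)
-45 + s(t, 12)*K = -45 + ((-12 + 13)/(9 + 12))*(-94) = -45 + (1/21)*(-94) = -45 - 94/21 = -1039/21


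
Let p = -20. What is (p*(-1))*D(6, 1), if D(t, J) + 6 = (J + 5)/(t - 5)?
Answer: 0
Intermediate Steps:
D(t, J) = -6 + (5 + J)/(-5 + t) (D(t, J) = -6 + (J + 5)/(t - 5) = -6 + (5 + J)/(-5 + t))
(p*(-1))*D(6, 1) = (-20*(-1))*((35 + 1 - 6*6)/(-5 + 6)) = 20*((35 + 1 - 36)/1) = 20*(1*0) = 20*0 = 0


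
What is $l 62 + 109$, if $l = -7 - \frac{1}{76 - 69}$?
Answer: $- \frac{2337}{7} \approx -333.86$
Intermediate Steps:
$l = - \frac{50}{7}$ ($l = -7 - \frac{1}{7} = - \frac{50}{7} \approx -7.1429$)
$l 62 + 109 = \left(- \frac{50}{7}\right) 62 + 109 = - \frac{3100}{7} + 109 = - \frac{2337}{7}$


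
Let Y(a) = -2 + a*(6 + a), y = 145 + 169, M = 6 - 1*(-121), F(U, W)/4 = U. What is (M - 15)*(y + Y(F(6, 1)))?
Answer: 115584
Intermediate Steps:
F(U, W) = 4*U
M = 127 (M = 6 + 121 = 127)
y = 314
(M - 15)*(y + Y(F(6, 1))) = (127 - 15)*(314 + (-2 + (4*6)**2 + 6*(4*6))) = 112*(314 + (-2 + 24**2 + 6*24)) = 112*(314 + (-2 + 576 + 144)) = 112*(314 + 718) = 112*1032 = 115584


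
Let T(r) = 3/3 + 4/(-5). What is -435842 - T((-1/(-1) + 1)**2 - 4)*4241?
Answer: -2183451/5 ≈ -4.3669e+5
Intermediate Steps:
T(r) = 1/5 (T(r) = 3*(1/3) + 4*(-1/5) = 1 - 4/5 = 1/5)
-435842 - T((-1/(-1) + 1)**2 - 4)*4241 = -435842 - 4241/5 = -2183451/5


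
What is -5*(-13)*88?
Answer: 5720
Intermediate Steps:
-5*(-13)*88 = 65*88 = 5720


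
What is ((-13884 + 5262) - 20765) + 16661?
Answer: -12726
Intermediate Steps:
((-13884 + 5262) - 20765) + 16661 = (-8622 - 20765) + 16661 = -29387 + 16661 = -12726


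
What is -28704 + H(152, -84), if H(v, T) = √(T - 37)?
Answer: -28704 + 11*I ≈ -28704.0 + 11.0*I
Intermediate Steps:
H(v, T) = √(-37 + T)
-28704 + H(152, -84) = -28704 + √(-37 - 84) = -28704 + √(-121) = -28704 + 11*I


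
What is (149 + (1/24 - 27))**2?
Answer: 8579041/576 ≈ 14894.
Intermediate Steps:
(149 + (1/24 - 27))**2 = (149 - 647/24)**2 = (2929/24)**2 = 8579041/576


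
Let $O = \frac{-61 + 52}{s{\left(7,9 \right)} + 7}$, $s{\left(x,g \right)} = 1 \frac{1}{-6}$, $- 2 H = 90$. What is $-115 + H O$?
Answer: $- \frac{2285}{41} \approx -55.732$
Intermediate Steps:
$H = -45$ ($H = \left(- \frac{1}{2}\right) 90 = -45$)
$s{\left(x,g \right)} = - \frac{1}{6}$ ($s{\left(x,g \right)} = 1 \left(- \frac{1}{6}\right) = - \frac{1}{6}$)
$O = - \frac{54}{41}$ ($O = \frac{-61 + 52}{- \frac{1}{6} + 7} = - \frac{9}{\frac{41}{6}} = \left(-9\right) \frac{6}{41} = - \frac{54}{41} \approx -1.3171$)
$-115 + H O = -115 - - \frac{2430}{41} = -115 + \frac{2430}{41} = - \frac{2285}{41}$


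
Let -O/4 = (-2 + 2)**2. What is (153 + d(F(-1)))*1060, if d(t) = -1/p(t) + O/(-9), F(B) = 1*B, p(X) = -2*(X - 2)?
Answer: 486010/3 ≈ 1.6200e+5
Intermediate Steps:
p(X) = 4 - 2*X (p(X) = -2*(-2 + X) = 4 - 2*X)
F(B) = B
O = 0 (O = -4*(-2 + 2)**2 = -4*0**2 = -4*0 = 0)
d(t) = -1/(4 - 2*t) (d(t) = -1/(4 - 2*t) + 0/(-9) = -1/(4 - 2*t) + 0*(-1/9) = -1/(4 - 2*t) + 0 = -1/(4 - 2*t))
(153 + d(F(-1)))*1060 = (153 + 1/(2*(-2 - 1)))*1060 = (153 + (1/2)/(-3))*1060 = (153 + (1/2)*(-1/3))*1060 = (153 - 1/6)*1060 = (917/6)*1060 = 486010/3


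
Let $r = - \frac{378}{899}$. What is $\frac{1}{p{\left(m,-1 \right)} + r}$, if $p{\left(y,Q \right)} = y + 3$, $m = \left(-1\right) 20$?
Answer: $- \frac{899}{15661} \approx -0.057404$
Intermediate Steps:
$m = -20$
$r = - \frac{378}{899}$ ($r = \left(-378\right) \frac{1}{899} = - \frac{378}{899} \approx -0.42047$)
$p{\left(y,Q \right)} = 3 + y$
$\frac{1}{p{\left(m,-1 \right)} + r} = \frac{1}{\left(3 - 20\right) - \frac{378}{899}} = \frac{1}{-17 - \frac{378}{899}} = \frac{1}{- \frac{15661}{899}} = - \frac{899}{15661}$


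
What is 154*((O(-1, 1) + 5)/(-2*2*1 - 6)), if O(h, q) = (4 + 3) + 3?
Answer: -231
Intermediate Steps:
O(h, q) = 10 (O(h, q) = 7 + 3 = 10)
154*((O(-1, 1) + 5)/(-2*2*1 - 6)) = 154*((10 + 5)/(-2*2*1 - 6)) = 154*(15/(-4*1 - 6)) = 154*(15/(-4 - 6)) = 154*(15/(-10)) = 154*(15*(-⅒)) = 154*(-3/2) = -231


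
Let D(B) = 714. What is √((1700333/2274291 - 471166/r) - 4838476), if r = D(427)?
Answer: 8*I*√615362824857563826162/90213543 ≈ 2199.8*I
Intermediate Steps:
r = 714
√((1700333/2274291 - 471166/r) - 4838476) = √((1700333/2274291 - 471166/714) - 4838476) = √((1700333*(1/2274291) - 471166*1/714) - 4838476) = √((1700333/2274291 - 235583/357) - 4838476) = √(-178392425924/270640629 - 4838476) = √(-1309666580467328/270640629) = 8*I*√615362824857563826162/90213543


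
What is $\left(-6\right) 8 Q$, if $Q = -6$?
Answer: $288$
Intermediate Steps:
$\left(-6\right) 8 Q = \left(-6\right) 8 \left(-6\right) = \left(-48\right) \left(-6\right) = 288$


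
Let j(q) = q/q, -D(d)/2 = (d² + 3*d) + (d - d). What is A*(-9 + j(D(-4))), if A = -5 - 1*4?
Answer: 72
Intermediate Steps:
D(d) = -6*d - 2*d² (D(d) = -2*((d² + 3*d) + (d - d)) = -2*((d² + 3*d) + 0) = -2*(d² + 3*d) = -6*d - 2*d²)
j(q) = 1
A = -9 (A = -5 - 4 = -9)
A*(-9 + j(D(-4))) = -9*(-9 + 1) = -9*(-8) = 72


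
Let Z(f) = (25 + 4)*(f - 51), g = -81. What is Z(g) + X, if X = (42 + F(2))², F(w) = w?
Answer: -1892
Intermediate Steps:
Z(f) = -1479 + 29*f (Z(f) = 29*(-51 + f) = -1479 + 29*f)
X = 1936 (X = (42 + 2)² = 44² = 1936)
Z(g) + X = (-1479 + 29*(-81)) + 1936 = (-1479 - 2349) + 1936 = -3828 + 1936 = -1892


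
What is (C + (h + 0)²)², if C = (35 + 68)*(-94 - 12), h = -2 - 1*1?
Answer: 119006281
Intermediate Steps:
h = -3 (h = -2 - 1 = -3)
C = -10918 (C = 103*(-106) = -10918)
(C + (h + 0)²)² = (-10918 + (-3 + 0)²)² = (-10918 + (-3)²)² = (-10918 + 9)² = (-10909)² = 119006281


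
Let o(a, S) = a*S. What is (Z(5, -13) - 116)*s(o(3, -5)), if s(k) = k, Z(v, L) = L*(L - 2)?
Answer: -1185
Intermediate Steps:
o(a, S) = S*a
Z(v, L) = L*(-2 + L)
(Z(5, -13) - 116)*s(o(3, -5)) = (-13*(-2 - 13) - 116)*(-5*3) = (-13*(-15) - 116)*(-15) = (195 - 116)*(-15) = 79*(-15) = -1185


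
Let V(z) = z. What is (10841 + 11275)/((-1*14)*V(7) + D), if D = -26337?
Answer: -22116/26435 ≈ -0.83662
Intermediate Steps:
(10841 + 11275)/((-1*14)*V(7) + D) = (10841 + 11275)/(-1*14*7 - 26337) = 22116/(-14*7 - 26337) = 22116/(-98 - 26337) = 22116/(-26435) = 22116*(-1/26435) = -22116/26435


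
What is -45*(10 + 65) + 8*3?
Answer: -3351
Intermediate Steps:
-45*(10 + 65) + 8*3 = -45*75 + 24 = -3375 + 24 = -3351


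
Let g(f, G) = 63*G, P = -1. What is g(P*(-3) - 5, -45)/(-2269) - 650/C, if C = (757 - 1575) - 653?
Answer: 5645135/3337699 ≈ 1.6913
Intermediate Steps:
C = -1471 (C = -818 - 653 = -1471)
g(P*(-3) - 5, -45)/(-2269) - 650/C = (63*(-45))/(-2269) - 650/(-1471) = -2835*(-1/2269) - 650*(-1/1471) = 2835/2269 + 650/1471 = 5645135/3337699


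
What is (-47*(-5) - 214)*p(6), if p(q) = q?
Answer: 126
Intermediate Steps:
(-47*(-5) - 214)*p(6) = (-47*(-5) - 214)*6 = (235 - 214)*6 = 21*6 = 126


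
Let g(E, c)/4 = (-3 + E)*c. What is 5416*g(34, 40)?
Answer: 26863360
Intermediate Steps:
g(E, c) = 4*c*(-3 + E) (g(E, c) = 4*((-3 + E)*c) = 4*(c*(-3 + E)) = 4*c*(-3 + E))
5416*g(34, 40) = 5416*(4*40*(-3 + 34)) = 5416*(4*40*31) = 5416*4960 = 26863360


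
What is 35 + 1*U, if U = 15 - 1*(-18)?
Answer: 68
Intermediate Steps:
U = 33 (U = 15 + 18 = 33)
35 + 1*U = 35 + 1*33 = 35 + 33 = 68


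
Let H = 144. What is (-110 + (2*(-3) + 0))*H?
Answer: -16704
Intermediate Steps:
(-110 + (2*(-3) + 0))*H = (-110 + (2*(-3) + 0))*144 = (-110 + (-6 + 0))*144 = (-110 - 6)*144 = -116*144 = -16704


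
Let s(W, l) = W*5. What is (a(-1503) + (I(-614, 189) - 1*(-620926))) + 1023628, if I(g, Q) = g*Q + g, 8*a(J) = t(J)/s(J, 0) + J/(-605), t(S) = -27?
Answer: 308741603421/202070 ≈ 1.5279e+6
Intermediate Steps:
s(W, l) = 5*W
a(J) = -27/(40*J) - J/4840 (a(J) = (-27*1/(5*J) + J/(-605))/8 = (-27/(5*J) + J*(-1/605))/8 = (-27/(5*J) - J/605)/8 = -27/(40*J) - J/4840)
I(g, Q) = g + Q*g (I(g, Q) = Q*g + g = g + Q*g)
(a(-1503) + (I(-614, 189) - 1*(-620926))) + 1023628 = ((1/4840)*(-3267 - 1*(-1503)²)/(-1503) + (-614*(1 + 189) - 1*(-620926))) + 1023628 = ((1/4840)*(-1/1503)*(-3267 - 1*2259009) + (-614*190 + 620926)) + 1023628 = ((1/4840)*(-1/1503)*(-3267 - 2259009) + (-116660 + 620926)) + 1023628 = ((1/4840)*(-1/1503)*(-2262276) + 504266) + 1023628 = (62841/202070 + 504266) + 1023628 = 101897093461/202070 + 1023628 = 308741603421/202070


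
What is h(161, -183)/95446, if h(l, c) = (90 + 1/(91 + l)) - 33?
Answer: 1105/1850184 ≈ 0.00059724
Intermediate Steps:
h(l, c) = 57 + 1/(91 + l)
h(161, -183)/95446 = ((5188 + 57*161)/(91 + 161))/95446 = ((5188 + 9177)/252)*(1/95446) = ((1/252)*14365)*(1/95446) = (14365/252)*(1/95446) = 1105/1850184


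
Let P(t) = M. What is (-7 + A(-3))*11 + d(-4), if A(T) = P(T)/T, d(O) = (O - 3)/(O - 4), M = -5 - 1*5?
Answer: -947/24 ≈ -39.458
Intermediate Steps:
M = -10 (M = -5 - 5 = -10)
P(t) = -10
d(O) = (-3 + O)/(-4 + O)
A(T) = -10/T
(-7 + A(-3))*11 + d(-4) = (-7 - 10/(-3))*11 + (-3 - 4)/(-4 - 4) = (-7 - 10*(-⅓))*11 - 7/(-8) = (-7 + 10/3)*11 - ⅛*(-7) = -11/3*11 + 7/8 = -121/3 + 7/8 = -947/24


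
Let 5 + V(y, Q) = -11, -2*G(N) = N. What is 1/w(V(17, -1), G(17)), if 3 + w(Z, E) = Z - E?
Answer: -2/21 ≈ -0.095238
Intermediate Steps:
G(N) = -N/2
V(y, Q) = -16 (V(y, Q) = -5 - 11 = -16)
w(Z, E) = -3 + Z - E (w(Z, E) = -3 + (Z - E) = -3 + Z - E)
1/w(V(17, -1), G(17)) = 1/(-3 - 16 - (-1)*17/2) = 1/(-3 - 16 - 1*(-17/2)) = 1/(-3 - 16 + 17/2) = 1/(-21/2) = -2/21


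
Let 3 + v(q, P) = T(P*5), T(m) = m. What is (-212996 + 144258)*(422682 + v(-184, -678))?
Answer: -28821087282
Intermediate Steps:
v(q, P) = -3 + 5*P (v(q, P) = -3 + P*5 = -3 + 5*P)
(-212996 + 144258)*(422682 + v(-184, -678)) = (-212996 + 144258)*(422682 + (-3 + 5*(-678))) = -68738*(422682 + (-3 - 3390)) = -68738*(422682 - 3393) = -68738*419289 = -28821087282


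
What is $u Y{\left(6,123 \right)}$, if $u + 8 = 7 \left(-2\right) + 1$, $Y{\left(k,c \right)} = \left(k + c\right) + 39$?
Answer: $-3528$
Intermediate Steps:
$Y{\left(k,c \right)} = 39 + c + k$ ($Y{\left(k,c \right)} = \left(c + k\right) + 39 = 39 + c + k$)
$u = -21$ ($u = -8 + \left(7 \left(-2\right) + 1\right) = -8 + \left(-14 + 1\right) = -8 - 13 = -21$)
$u Y{\left(6,123 \right)} = - 21 \left(39 + 123 + 6\right) = \left(-21\right) 168 = -3528$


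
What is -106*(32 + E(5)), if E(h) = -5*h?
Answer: -742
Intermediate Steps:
-106*(32 + E(5)) = -106*(32 - 5*5) = -106*(32 - 25) = -106*7 = -742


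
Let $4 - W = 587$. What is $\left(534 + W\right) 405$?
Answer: $-19845$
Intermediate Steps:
$W = -583$ ($W = 4 - 587 = -583$)
$\left(534 + W\right) 405 = \left(534 - 583\right) 405 = \left(-49\right) 405 = -19845$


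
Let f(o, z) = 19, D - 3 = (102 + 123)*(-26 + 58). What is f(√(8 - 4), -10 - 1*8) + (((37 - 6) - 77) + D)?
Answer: 7176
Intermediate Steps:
D = 7203 (D = 3 + (102 + 123)*(-26 + 58) = 3 + 225*32 = 3 + 7200 = 7203)
f(√(8 - 4), -10 - 1*8) + (((37 - 6) - 77) + D) = 19 + (((37 - 6) - 77) + 7203) = 19 + ((31 - 77) + 7203) = 19 + (-46 + 7203) = 19 + 7157 = 7176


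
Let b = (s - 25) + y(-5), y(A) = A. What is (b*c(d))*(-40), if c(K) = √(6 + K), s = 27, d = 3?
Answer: 360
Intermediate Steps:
b = -3 (b = (27 - 25) - 5 = 2 - 5 = -3)
(b*c(d))*(-40) = -3*√(6 + 3)*(-40) = -3*√9*(-40) = -3*3*(-40) = -9*(-40) = 360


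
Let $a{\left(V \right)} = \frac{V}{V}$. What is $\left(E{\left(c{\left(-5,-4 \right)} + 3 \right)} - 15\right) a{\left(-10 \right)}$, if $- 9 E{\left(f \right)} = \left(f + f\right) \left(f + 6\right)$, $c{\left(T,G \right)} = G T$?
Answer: $- \frac{1469}{9} \approx -163.22$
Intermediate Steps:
$a{\left(V \right)} = 1$
$E{\left(f \right)} = - \frac{2 f \left(6 + f\right)}{9}$ ($E{\left(f \right)} = - \frac{\left(f + f\right) \left(f + 6\right)}{9} = - \frac{2 f \left(6 + f\right)}{9}$)
$\left(E{\left(c{\left(-5,-4 \right)} + 3 \right)} - 15\right) a{\left(-10 \right)} = \left(- \frac{2 \left(\left(-4\right) \left(-5\right) + 3\right) \left(6 + \left(\left(-4\right) \left(-5\right) + 3\right)\right)}{9} - 15\right) 1 = \left(- \frac{2 \left(20 + 3\right) \left(6 + \left(20 + 3\right)\right)}{9} - 15\right) 1 = \left(\left(- \frac{2}{9}\right) 23 \left(6 + 23\right) - 15\right) 1 = \left(\left(- \frac{2}{9}\right) 23 \cdot 29 - 15\right) 1 = \left(- \frac{1334}{9} - 15\right) 1 = \left(- \frac{1469}{9}\right) 1 = - \frac{1469}{9}$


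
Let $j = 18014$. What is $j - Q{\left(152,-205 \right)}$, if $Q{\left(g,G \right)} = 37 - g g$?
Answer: $41081$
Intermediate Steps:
$Q{\left(g,G \right)} = 37 - g^{2}$
$j - Q{\left(152,-205 \right)} = 18014 - \left(37 - 152^{2}\right) = 18014 - \left(37 - 23104\right) = 18014 - -23067 = 18014 + 23067 = 41081$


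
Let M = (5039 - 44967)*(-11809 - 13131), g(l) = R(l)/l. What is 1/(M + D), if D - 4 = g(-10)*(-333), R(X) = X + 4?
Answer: 5/4979020621 ≈ 1.0042e-9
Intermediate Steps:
R(X) = 4 + X
g(l) = (4 + l)/l
M = 995804320 (M = -39928*(-24940) = 995804320)
D = -979/5 (D = 4 + ((4 - 10)/(-10))*(-333) = 4 - ⅒*(-6)*(-333) = 4 + (⅗)*(-333) = 4 - 999/5 = -979/5 ≈ -195.80)
1/(M + D) = 1/(995804320 - 979/5) = 1/(4979020621/5) = 5/4979020621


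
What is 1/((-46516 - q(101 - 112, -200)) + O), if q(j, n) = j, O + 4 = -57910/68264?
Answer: -34132/1587474143 ≈ -2.1501e-5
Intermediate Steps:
O = -165483/34132 (O = -4 - 57910/68264 = -4 - 57910*1/68264 = -4 - 28955/34132 = -165483/34132 ≈ -4.8483)
1/((-46516 - q(101 - 112, -200)) + O) = 1/((-46516 - (101 - 112)) - 165483/34132) = 1/((-46516 - 1*(-11)) - 165483/34132) = 1/((-46516 + 11) - 165483/34132) = 1/(-46505 - 165483/34132) = 1/(-1587474143/34132) = -34132/1587474143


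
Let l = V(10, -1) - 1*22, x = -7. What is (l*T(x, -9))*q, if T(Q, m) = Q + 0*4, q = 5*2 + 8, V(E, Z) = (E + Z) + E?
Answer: 378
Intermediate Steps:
V(E, Z) = Z + 2*E
q = 18 (q = 10 + 8 = 18)
T(Q, m) = Q (T(Q, m) = Q + 0 = Q)
l = -3 (l = (-1 + 2*10) - 1*22 = (-1 + 20) - 22 = 19 - 22 = -3)
(l*T(x, -9))*q = -3*(-7)*18 = 21*18 = 378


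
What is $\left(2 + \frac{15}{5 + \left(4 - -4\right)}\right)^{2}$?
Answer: $\frac{1681}{169} \approx 9.9467$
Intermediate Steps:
$\left(2 + \frac{15}{5 + \left(4 - -4\right)}\right)^{2} = \left(2 + \frac{15}{5 + \left(4 + 4\right)}\right)^{2} = \left(2 + \frac{15}{5 + 8}\right)^{2} = \left(2 + \frac{15}{13}\right)^{2} = \left(\frac{41}{13}\right)^{2} = \frac{1681}{169}$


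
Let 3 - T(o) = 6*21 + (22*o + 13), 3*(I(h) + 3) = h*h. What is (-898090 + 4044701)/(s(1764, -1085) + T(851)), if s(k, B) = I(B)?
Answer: 9439833/1120642 ≈ 8.4236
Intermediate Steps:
I(h) = -3 + h**2/3 (I(h) = -3 + (h*h)/3 = -3 + h**2/3)
s(k, B) = -3 + B**2/3
T(o) = -136 - 22*o (T(o) = 3 - (6*21 + (22*o + 13)) = 3 - (126 + (13 + 22*o)) = 3 - (139 + 22*o) = 3 + (-139 - 22*o) = -136 - 22*o)
(-898090 + 4044701)/(s(1764, -1085) + T(851)) = (-898090 + 4044701)/((-3 + (1/3)*(-1085)**2) + (-136 - 22*851)) = 3146611/((-3 + (1/3)*1177225) + (-136 - 18722)) = 3146611/((-3 + 1177225/3) - 18858) = 3146611/(1177216/3 - 18858) = 3146611/(1120642/3) = 3146611*(3/1120642) = 9439833/1120642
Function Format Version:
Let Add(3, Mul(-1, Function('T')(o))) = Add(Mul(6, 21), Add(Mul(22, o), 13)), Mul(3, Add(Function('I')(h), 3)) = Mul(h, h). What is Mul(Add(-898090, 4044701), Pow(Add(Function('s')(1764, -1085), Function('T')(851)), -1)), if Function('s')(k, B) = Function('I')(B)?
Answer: Rational(9439833, 1120642) ≈ 8.4236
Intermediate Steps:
Function('I')(h) = Add(-3, Mul(Rational(1, 3), Pow(h, 2))) (Function('I')(h) = Add(-3, Mul(Rational(1, 3), Mul(h, h))) = Add(-3, Mul(Rational(1, 3), Pow(h, 2))))
Function('s')(k, B) = Add(-3, Mul(Rational(1, 3), Pow(B, 2)))
Function('T')(o) = Add(-136, Mul(-22, o)) (Function('T')(o) = Add(3, Mul(-1, Add(Mul(6, 21), Add(Mul(22, o), 13)))) = Add(3, Mul(-1, Add(126, Add(13, Mul(22, o))))) = Add(3, Mul(-1, Add(139, Mul(22, o)))) = Add(3, Add(-139, Mul(-22, o))) = Add(-136, Mul(-22, o)))
Mul(Add(-898090, 4044701), Pow(Add(Function('s')(1764, -1085), Function('T')(851)), -1)) = Mul(Add(-898090, 4044701), Pow(Add(Add(-3, Mul(Rational(1, 3), Pow(-1085, 2))), Add(-136, Mul(-22, 851))), -1)) = Mul(3146611, Pow(Add(Add(-3, Mul(Rational(1, 3), 1177225)), Add(-136, -18722)), -1)) = Mul(3146611, Pow(Add(Add(-3, Rational(1177225, 3)), -18858), -1)) = Mul(3146611, Pow(Add(Rational(1177216, 3), -18858), -1)) = Mul(3146611, Pow(Rational(1120642, 3), -1)) = Mul(3146611, Rational(3, 1120642)) = Rational(9439833, 1120642)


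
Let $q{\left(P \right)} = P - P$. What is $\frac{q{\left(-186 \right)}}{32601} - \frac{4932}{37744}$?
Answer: $- \frac{1233}{9436} \approx -0.13067$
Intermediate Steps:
$q{\left(P \right)} = 0$
$\frac{q{\left(-186 \right)}}{32601} - \frac{4932}{37744} = \frac{0}{32601} - \frac{4932}{37744} = 0 \cdot \frac{1}{32601} - \frac{1233}{9436} = 0 - \frac{1233}{9436} = - \frac{1233}{9436}$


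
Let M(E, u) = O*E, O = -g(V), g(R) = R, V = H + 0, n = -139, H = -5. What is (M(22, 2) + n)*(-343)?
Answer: 9947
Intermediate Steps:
V = -5 (V = -5 + 0 = -5)
O = 5 (O = -1*(-5) = 5)
M(E, u) = 5*E
(M(22, 2) + n)*(-343) = (5*22 - 139)*(-343) = (110 - 139)*(-343) = -29*(-343) = 9947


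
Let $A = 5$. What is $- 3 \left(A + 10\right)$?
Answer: $-45$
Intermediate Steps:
$- 3 \left(A + 10\right) = - 3 \left(5 + 10\right) = \left(-3\right) 15 = -45$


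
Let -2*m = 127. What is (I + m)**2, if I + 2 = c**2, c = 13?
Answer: 42849/4 ≈ 10712.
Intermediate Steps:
m = -127/2 (m = -1/2*127 = -127/2 ≈ -63.500)
I = 167 (I = -2 + 13**2 = -2 + 169 = 167)
(I + m)**2 = (167 - 127/2)**2 = (207/2)**2 = 42849/4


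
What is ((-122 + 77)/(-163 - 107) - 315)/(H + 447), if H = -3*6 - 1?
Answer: -1889/2568 ≈ -0.73559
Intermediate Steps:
H = -19 (H = -18 - 1 = -19)
((-122 + 77)/(-163 - 107) - 315)/(H + 447) = ((-122 + 77)/(-163 - 107) - 315)/(-19 + 447) = (-45/(-270) - 315)/428 = (-45*(-1/270) - 315)*(1/428) = (⅙ - 315)*(1/428) = -1889/6*1/428 = -1889/2568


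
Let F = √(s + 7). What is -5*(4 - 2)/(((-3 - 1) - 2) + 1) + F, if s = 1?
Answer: 2 + 2*√2 ≈ 4.8284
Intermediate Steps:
F = 2*√2 (F = √(1 + 7) = √8 = 2*√2 ≈ 2.8284)
-5*(4 - 2)/(((-3 - 1) - 2) + 1) + F = -5*(4 - 2)/(((-3 - 1) - 2) + 1) + 2*√2 = -10/((-4 - 2) + 1) + 2*√2 = -10/(-6 + 1) + 2*√2 = -10/(-5) + 2*√2 = -10*(-1)/5 + 2*√2 = -5*(-⅖) + 2*√2 = 2 + 2*√2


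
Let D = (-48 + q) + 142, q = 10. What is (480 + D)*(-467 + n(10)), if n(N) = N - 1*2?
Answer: -268056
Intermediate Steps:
D = 104 (D = (-48 + 10) + 142 = -38 + 142 = 104)
n(N) = -2 + N (n(N) = N - 2 = -2 + N)
(480 + D)*(-467 + n(10)) = (480 + 104)*(-467 + (-2 + 10)) = 584*(-467 + 8) = 584*(-459) = -268056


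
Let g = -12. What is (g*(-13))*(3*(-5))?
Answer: -2340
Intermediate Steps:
(g*(-13))*(3*(-5)) = (-12*(-13))*(3*(-5)) = 156*(-15) = -2340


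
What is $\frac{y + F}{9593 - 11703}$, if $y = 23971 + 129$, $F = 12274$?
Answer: $- \frac{18187}{1055} \approx -17.239$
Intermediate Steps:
$y = 24100$
$\frac{y + F}{9593 - 11703} = \frac{24100 + 12274}{9593 - 11703} = \frac{36374}{-2110} = 36374 \left(- \frac{1}{2110}\right) = - \frac{18187}{1055}$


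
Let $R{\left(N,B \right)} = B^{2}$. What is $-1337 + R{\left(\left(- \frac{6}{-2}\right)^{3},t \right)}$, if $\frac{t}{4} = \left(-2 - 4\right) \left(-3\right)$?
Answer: $3847$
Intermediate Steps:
$t = 72$ ($t = 4 \left(-2 - 4\right) \left(-3\right) = 4 \left(\left(-6\right) \left(-3\right)\right) = 4 \cdot 18 = 72$)
$-1337 + R{\left(\left(- \frac{6}{-2}\right)^{3},t \right)} = -1337 + 72^{2} = -1337 + 5184 = 3847$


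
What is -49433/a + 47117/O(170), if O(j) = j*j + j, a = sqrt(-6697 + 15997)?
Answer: 47117/29070 - 49433*sqrt(93)/930 ≈ -510.98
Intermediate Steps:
a = 10*sqrt(93) (a = sqrt(9300) = 10*sqrt(93) ≈ 96.437)
O(j) = j + j**2 (O(j) = j**2 + j = j + j**2)
-49433/a + 47117/O(170) = -49433*sqrt(93)/930 + 47117/((170*(1 + 170))) = -49433*sqrt(93)/930 + 47117/((170*171)) = -49433*sqrt(93)/930 + 47117/29070 = 47117/29070 - 49433*sqrt(93)/930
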